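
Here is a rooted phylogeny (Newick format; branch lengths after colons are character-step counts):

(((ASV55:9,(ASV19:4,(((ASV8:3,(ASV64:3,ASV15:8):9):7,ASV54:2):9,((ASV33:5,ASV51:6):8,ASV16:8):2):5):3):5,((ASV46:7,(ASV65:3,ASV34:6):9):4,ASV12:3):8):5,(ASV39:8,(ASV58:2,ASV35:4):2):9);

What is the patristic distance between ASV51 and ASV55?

The path runs ASV51 → … → MRCA → … → ASV55; the MRCA is the node subtending (ASV55,(ASV19,(((ASV8,(ASV64,ASV15)),ASV54),((ASV33,ASV51),ASV16)))).
Branch lengths along that path: 6 + 8 + 2 + 5 + 3 + 9 = 33.

33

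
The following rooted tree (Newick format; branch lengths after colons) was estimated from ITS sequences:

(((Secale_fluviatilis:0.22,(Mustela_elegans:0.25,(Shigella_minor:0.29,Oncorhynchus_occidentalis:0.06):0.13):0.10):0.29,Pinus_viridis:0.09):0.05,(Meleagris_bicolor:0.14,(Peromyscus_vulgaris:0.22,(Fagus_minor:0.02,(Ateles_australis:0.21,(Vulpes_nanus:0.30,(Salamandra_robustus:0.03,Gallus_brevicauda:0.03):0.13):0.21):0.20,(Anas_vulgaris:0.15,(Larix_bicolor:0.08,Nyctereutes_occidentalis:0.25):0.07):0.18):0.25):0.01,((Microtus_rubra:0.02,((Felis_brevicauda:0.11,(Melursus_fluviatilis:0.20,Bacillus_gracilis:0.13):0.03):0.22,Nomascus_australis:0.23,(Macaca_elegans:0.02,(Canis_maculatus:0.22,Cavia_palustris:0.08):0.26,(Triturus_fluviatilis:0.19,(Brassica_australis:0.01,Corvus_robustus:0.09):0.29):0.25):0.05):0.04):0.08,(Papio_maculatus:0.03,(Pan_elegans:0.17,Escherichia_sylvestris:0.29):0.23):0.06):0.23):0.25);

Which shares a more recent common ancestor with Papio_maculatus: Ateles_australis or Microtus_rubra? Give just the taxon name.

Microtus_rubra

The MRCA of Papio_maculatus and Microtus_rubra subtends ((Microtus_rubra,((Felis_brevicauda,(Melursus_fluviatilis,Bacillus_gracilis)),Nomascus_australis,(Macaca_elegans,(Canis_maculatus,Cavia_palustris),(Triturus_fluviatilis,(Brassica_australis,Corvus_robustus))))),(Papio_maculatus,(Pan_elegans,Escherichia_sylvestris))) (14 taxa).
The MRCA of Papio_maculatus and Ateles_australis subtends (Meleagris_bicolor,(Peromyscus_vulgaris,(Fagus_minor,(Ateles_australis,(Vulpes_nanus,(Salamandra_robustus,Gallus_brevicauda))),(Anas_vulgaris,(Larix_bicolor,Nyctereutes_occidentalis)))),((Microtus_rubra,((Felis_brevicauda,(Melursus_fluviatilis,Bacillus_gracilis)),Nomascus_australis,(Macaca_elegans,(Canis_maculatus,Cavia_palustris),(Triturus_fluviatilis,(Brassica_australis,Corvus_robustus))))),(Papio_maculatus,(Pan_elegans,Escherichia_sylvestris)))) (24 taxa).
The first is nested inside the second, so Papio_maculatus shares a more recent common ancestor with Microtus_rubra.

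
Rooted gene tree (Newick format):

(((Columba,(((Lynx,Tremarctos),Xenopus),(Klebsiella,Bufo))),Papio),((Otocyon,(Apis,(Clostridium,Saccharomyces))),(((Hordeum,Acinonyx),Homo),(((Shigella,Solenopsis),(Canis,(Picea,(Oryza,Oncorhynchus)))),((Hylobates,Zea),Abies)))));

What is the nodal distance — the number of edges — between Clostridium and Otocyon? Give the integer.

4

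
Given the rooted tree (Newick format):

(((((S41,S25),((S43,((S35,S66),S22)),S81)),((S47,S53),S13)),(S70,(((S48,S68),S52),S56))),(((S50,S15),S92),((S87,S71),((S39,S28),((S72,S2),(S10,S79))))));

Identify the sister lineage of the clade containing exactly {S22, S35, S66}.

The clade containing exactly {S22, S35, S66} attaches to the tree at the node subtending (S43,((S35,S66),S22)).
The other lineage descending from that same node — the sister group — is the single tip S43.

S43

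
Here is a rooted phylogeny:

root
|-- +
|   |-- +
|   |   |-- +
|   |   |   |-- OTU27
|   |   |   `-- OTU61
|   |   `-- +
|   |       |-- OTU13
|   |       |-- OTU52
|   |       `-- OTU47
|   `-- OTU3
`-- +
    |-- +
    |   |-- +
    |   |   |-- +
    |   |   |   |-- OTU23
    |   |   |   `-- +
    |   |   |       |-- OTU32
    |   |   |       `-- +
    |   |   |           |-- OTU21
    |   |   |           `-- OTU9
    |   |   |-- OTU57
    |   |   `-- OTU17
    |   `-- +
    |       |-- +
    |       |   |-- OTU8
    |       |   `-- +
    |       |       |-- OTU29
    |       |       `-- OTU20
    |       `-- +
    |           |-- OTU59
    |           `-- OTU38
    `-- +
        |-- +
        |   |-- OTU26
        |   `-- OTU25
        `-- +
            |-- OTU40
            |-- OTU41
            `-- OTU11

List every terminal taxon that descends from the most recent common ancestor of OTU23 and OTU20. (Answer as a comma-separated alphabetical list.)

OTU17, OTU20, OTU21, OTU23, OTU29, OTU32, OTU38, OTU57, OTU59, OTU8, OTU9

Tracing OTU23: it sits inside (OTU23,(OTU32,(OTU21,OTU9))).
Tracing OTU20: it sits inside (OTU29,OTU20).
The smallest clade enclosing both is (((OTU23,(OTU32,(OTU21,OTU9))),OTU57,OTU17),((OTU8,(OTU29,OTU20)),(OTU59,OTU38))); the answer is its 11 terminal taxa in alphabetical order.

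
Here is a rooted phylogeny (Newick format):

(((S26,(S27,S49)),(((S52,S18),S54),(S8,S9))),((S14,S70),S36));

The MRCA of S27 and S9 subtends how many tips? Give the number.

8

The MRCA of S27 and S9 is the node subtending ((S26,(S27,S49)),(((S52,S18),S54),(S8,S9))).
That clade contains 8 terminal taxa: S18, S26, S27, S49, S52, S54, S8, S9.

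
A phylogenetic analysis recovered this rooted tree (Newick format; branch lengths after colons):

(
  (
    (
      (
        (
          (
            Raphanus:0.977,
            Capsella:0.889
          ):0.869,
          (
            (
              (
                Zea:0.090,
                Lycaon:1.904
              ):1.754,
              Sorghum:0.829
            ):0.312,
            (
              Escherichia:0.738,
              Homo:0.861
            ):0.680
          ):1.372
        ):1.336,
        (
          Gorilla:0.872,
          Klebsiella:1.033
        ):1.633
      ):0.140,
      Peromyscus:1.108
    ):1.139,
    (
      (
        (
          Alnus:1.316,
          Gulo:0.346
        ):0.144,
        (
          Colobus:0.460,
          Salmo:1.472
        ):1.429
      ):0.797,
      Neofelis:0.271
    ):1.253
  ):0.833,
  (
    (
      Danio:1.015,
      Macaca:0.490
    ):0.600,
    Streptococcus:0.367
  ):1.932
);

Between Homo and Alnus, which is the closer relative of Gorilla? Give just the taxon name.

Homo

The MRCA of Gorilla and Homo subtends (((Raphanus,Capsella),(((Zea,Lycaon),Sorghum),(Escherichia,Homo))),(Gorilla,Klebsiella)) (9 taxa).
The MRCA of Gorilla and Alnus subtends (((((Raphanus,Capsella),(((Zea,Lycaon),Sorghum),(Escherichia,Homo))),(Gorilla,Klebsiella)),Peromyscus),(((Alnus,Gulo),(Colobus,Salmo)),Neofelis)) (15 taxa).
The first is nested inside the second, so Gorilla shares a more recent common ancestor with Homo.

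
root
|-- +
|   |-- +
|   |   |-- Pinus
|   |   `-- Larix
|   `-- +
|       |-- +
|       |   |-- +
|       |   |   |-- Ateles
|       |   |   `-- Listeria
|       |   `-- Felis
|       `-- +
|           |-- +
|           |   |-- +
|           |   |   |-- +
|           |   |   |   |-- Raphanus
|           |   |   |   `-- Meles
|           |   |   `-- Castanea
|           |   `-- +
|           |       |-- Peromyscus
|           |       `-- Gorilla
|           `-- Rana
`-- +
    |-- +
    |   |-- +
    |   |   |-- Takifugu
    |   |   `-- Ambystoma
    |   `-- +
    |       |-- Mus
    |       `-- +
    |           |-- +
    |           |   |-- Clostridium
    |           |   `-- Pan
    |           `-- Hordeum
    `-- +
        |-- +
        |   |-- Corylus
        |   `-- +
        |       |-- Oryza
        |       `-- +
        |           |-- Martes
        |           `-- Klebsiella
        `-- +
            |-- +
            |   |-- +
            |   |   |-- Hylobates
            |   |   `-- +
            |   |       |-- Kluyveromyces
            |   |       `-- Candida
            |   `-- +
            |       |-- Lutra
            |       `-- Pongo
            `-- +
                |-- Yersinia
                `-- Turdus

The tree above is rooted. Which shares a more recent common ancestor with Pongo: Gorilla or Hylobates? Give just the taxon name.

The MRCA of Pongo and Hylobates subtends ((Hylobates,(Kluyveromyces,Candida)),(Lutra,Pongo)) (5 taxa).
The MRCA of Pongo and Gorilla is the root, subtending the entire tree (28 taxa).
The first is nested inside the second, so Pongo shares a more recent common ancestor with Hylobates.

Hylobates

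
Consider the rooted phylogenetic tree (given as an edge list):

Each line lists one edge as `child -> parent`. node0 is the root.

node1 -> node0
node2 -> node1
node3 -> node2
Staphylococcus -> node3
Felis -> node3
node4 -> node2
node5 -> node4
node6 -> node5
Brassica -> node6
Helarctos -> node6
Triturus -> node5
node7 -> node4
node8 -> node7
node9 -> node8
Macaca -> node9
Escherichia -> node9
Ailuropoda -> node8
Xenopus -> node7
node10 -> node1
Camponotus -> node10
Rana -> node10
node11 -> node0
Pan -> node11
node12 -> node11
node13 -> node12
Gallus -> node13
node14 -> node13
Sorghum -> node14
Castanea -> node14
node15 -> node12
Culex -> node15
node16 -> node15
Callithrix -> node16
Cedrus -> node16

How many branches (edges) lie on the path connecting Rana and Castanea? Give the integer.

8

The MRCA of Rana and Castanea is the root of the tree.
From Rana up to that node: 3 branches. From Castanea up to the same node: 5 branches. Total: 3 + 5 = 8.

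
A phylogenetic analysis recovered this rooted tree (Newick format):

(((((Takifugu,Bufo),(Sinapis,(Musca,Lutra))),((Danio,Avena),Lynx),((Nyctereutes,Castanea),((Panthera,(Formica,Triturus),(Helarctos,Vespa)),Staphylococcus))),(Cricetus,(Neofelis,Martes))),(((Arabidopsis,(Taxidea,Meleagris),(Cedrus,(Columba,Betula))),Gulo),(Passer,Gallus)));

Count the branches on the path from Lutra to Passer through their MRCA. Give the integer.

The MRCA of Lutra and Passer is the root of the tree.
From Lutra up to that node: 6 branches. From Passer up to the same node: 3 branches. Total: 6 + 3 = 9.

9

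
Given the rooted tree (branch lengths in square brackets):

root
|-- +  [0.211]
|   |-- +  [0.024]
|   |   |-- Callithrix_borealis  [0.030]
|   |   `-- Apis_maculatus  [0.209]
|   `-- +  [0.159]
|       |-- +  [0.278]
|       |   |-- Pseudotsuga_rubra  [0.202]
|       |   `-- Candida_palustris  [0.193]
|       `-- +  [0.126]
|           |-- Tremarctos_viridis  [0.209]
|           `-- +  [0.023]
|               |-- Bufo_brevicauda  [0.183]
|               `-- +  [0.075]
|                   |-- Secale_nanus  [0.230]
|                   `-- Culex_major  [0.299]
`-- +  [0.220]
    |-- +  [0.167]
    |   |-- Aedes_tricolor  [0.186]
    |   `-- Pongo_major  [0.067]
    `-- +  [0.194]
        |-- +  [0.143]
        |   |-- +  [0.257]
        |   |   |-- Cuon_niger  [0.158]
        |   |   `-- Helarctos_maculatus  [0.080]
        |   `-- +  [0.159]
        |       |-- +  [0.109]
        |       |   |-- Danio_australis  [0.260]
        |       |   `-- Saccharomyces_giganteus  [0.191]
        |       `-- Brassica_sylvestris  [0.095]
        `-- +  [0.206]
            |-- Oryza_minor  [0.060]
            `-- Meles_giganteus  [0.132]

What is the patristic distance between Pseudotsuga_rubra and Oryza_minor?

1.530

The path runs Pseudotsuga_rubra → … → MRCA → … → Oryza_minor; the MRCA is the root of the tree.
Branch lengths along that path: 0.202 + 0.278 + 0.159 + 0.211 + 0.220 + 0.194 + 0.206 + 0.060 = 1.530.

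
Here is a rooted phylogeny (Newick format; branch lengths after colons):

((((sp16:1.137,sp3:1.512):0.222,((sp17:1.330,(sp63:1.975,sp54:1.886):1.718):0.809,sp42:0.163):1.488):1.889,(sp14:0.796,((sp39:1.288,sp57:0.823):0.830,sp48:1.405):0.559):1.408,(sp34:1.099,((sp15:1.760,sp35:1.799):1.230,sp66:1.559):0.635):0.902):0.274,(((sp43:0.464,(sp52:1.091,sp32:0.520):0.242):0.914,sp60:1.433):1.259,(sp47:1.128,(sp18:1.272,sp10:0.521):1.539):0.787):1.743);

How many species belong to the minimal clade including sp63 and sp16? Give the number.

6

The MRCA of sp63 and sp16 is the node subtending ((sp16,sp3),((sp17,(sp63,sp54)),sp42)).
That clade contains 6 terminal taxa: sp16, sp17, sp3, sp42, sp54, sp63.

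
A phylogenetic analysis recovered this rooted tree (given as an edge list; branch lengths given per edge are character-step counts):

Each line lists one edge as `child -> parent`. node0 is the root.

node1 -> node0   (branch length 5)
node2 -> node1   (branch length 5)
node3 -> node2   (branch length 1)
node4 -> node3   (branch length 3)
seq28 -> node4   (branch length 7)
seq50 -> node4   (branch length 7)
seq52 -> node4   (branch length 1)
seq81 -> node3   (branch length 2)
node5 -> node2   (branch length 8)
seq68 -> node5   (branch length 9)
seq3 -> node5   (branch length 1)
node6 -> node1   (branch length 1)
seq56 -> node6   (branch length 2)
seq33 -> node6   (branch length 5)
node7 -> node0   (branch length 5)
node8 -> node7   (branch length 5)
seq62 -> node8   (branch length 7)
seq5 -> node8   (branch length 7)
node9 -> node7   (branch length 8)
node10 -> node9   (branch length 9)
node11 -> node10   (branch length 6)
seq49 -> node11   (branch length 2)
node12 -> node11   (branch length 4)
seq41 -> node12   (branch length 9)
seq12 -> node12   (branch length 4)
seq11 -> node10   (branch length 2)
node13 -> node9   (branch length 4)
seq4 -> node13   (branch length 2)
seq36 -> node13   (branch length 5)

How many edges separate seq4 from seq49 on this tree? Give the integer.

The MRCA of seq4 and seq49 is the node subtending (((seq49,(seq41,seq12)),seq11),(seq4,seq36)).
From seq4 up to that node: 2 branches. From seq49 up to the same node: 3 branches. Total: 2 + 3 = 5.

5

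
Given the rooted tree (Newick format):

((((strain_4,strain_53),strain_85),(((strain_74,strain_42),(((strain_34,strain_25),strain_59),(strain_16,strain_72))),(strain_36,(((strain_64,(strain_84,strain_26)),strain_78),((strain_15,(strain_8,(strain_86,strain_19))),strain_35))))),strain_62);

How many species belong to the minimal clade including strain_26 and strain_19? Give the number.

The MRCA of strain_26 and strain_19 is the node subtending (((strain_64,(strain_84,strain_26)),strain_78),((strain_15,(strain_8,(strain_86,strain_19))),strain_35)).
That clade contains 9 terminal taxa: strain_15, strain_19, strain_26, strain_35, strain_64, strain_78, strain_8, strain_84, strain_86.

9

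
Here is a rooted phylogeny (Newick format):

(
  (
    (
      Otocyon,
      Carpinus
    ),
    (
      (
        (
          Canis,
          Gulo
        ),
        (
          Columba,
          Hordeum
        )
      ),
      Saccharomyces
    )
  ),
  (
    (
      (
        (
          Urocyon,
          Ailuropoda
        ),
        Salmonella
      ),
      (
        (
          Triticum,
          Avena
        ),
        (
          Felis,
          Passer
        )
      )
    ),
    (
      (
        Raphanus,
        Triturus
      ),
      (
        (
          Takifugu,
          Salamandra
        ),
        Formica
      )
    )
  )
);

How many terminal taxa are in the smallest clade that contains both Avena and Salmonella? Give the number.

The MRCA of Avena and Salmonella is the node subtending (((Urocyon,Ailuropoda),Salmonella),((Triticum,Avena),(Felis,Passer))).
That clade contains 7 terminal taxa: Ailuropoda, Avena, Felis, Passer, Salmonella, Triticum, Urocyon.

7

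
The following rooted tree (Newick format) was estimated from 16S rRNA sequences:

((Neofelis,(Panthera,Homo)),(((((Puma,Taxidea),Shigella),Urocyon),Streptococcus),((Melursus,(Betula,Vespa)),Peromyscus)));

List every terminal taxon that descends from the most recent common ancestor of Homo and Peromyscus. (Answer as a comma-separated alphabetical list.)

Tracing Homo: it sits inside (Panthera,Homo).
Tracing Peromyscus: it sits inside ((Melursus,(Betula,Vespa)),Peromyscus).
The smallest clade enclosing both is the whole tree (their MRCA is the root), so the answer is all 12 tips in alphabetical order.

Betula, Homo, Melursus, Neofelis, Panthera, Peromyscus, Puma, Shigella, Streptococcus, Taxidea, Urocyon, Vespa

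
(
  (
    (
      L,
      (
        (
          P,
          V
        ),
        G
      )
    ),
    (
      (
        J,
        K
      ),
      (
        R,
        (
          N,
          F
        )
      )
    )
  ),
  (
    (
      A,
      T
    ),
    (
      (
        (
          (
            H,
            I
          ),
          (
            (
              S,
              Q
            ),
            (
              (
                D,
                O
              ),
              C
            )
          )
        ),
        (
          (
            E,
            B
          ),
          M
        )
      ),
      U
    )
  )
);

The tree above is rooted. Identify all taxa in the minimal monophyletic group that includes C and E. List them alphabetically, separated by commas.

Tracing C: it sits inside ((D,O),C).
Tracing E: it sits inside (E,B).
The smallest clade enclosing both is (((H,I),((S,Q),((D,O),C))),((E,B),M)); the answer is its 10 terminal taxa in alphabetical order.

B, C, D, E, H, I, M, O, Q, S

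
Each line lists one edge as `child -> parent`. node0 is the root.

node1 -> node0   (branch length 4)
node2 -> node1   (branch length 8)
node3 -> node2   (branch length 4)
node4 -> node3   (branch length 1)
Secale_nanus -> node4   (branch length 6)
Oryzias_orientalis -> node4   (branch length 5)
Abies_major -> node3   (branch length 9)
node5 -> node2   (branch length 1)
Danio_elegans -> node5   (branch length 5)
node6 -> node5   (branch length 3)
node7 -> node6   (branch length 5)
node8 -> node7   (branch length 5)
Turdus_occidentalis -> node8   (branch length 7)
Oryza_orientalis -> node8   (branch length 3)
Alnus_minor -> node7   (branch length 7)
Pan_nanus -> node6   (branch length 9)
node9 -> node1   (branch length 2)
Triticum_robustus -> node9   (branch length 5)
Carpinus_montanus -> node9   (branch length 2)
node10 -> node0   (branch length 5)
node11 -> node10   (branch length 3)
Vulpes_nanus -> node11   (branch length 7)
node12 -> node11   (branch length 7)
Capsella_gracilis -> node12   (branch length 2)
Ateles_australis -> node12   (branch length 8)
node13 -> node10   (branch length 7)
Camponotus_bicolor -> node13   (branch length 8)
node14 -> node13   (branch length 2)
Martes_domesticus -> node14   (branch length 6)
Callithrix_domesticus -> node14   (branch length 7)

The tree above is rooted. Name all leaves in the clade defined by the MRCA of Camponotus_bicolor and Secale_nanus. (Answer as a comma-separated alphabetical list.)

Tracing Camponotus_bicolor: it sits inside (Camponotus_bicolor,(Martes_domesticus,Callithrix_domesticus)).
Tracing Secale_nanus: it sits inside (Secale_nanus,Oryzias_orientalis).
The smallest clade enclosing both is the whole tree (their MRCA is the root), so the answer is all 16 tips in alphabetical order.

Abies_major, Alnus_minor, Ateles_australis, Callithrix_domesticus, Camponotus_bicolor, Capsella_gracilis, Carpinus_montanus, Danio_elegans, Martes_domesticus, Oryza_orientalis, Oryzias_orientalis, Pan_nanus, Secale_nanus, Triticum_robustus, Turdus_occidentalis, Vulpes_nanus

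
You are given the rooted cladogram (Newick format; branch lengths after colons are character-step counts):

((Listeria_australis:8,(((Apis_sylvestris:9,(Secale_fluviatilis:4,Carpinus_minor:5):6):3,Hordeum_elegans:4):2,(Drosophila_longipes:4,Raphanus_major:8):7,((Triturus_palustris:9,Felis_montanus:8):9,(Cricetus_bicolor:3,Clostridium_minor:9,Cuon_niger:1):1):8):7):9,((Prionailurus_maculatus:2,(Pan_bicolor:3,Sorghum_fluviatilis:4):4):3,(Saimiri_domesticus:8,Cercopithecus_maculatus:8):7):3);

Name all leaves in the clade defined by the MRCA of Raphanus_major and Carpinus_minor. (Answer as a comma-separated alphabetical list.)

Apis_sylvestris, Carpinus_minor, Clostridium_minor, Cricetus_bicolor, Cuon_niger, Drosophila_longipes, Felis_montanus, Hordeum_elegans, Raphanus_major, Secale_fluviatilis, Triturus_palustris

Tracing Raphanus_major: it sits inside (Drosophila_longipes,Raphanus_major).
Tracing Carpinus_minor: it sits inside (Secale_fluviatilis,Carpinus_minor).
The smallest clade enclosing both is (((Apis_sylvestris,(Secale_fluviatilis,Carpinus_minor)),Hordeum_elegans),(Drosophila_longipes,Raphanus_major),((Triturus_palustris,Felis_montanus),(Cricetus_bicolor,Clostridium_minor,Cuon_niger))); the answer is its 11 terminal taxa in alphabetical order.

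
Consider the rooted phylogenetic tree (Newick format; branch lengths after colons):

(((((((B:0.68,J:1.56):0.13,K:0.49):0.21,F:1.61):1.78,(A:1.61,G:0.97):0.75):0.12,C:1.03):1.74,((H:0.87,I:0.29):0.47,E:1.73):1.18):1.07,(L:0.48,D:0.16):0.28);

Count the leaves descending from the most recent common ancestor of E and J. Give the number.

10

The MRCA of E and J is the node subtending ((((((B,J),K),F),(A,G)),C),((H,I),E)).
That clade contains 10 terminal taxa: A, B, C, E, F, G, H, I, J, K.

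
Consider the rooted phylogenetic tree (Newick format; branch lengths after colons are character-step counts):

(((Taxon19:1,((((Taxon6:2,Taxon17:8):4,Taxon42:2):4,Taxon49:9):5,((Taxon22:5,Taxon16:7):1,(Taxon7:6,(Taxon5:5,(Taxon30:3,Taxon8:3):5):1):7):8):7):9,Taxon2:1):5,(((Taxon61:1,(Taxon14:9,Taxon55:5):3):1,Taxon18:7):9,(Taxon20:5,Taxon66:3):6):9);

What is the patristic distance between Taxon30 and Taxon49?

The path runs Taxon30 → … → MRCA → … → Taxon49; the MRCA is the node subtending ((((Taxon6,Taxon17),Taxon42),Taxon49),((Taxon22,Taxon16),(Taxon7,(Taxon5,(Taxon30,Taxon8))))).
Branch lengths along that path: 3 + 5 + 1 + 7 + 8 + 5 + 9 = 38.

38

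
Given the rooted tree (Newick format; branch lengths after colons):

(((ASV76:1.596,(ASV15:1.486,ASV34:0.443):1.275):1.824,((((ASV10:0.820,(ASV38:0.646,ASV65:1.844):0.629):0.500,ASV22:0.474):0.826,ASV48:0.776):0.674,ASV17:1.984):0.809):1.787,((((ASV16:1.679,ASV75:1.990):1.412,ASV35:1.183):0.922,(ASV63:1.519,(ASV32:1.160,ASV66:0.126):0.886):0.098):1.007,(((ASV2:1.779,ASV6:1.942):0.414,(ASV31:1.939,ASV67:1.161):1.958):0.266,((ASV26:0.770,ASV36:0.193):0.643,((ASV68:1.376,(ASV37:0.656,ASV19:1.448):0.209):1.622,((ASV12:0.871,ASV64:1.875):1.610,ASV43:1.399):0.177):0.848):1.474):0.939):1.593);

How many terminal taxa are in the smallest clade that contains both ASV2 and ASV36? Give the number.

12

The MRCA of ASV2 and ASV36 is the node subtending (((ASV2,ASV6),(ASV31,ASV67)),((ASV26,ASV36),((ASV68,(ASV37,ASV19)),((ASV12,ASV64),ASV43)))).
That clade contains 12 terminal taxa: ASV12, ASV19, ASV2, ASV26, ASV31, ASV36, ASV37, ASV43, ASV6, ASV64, ASV67, ASV68.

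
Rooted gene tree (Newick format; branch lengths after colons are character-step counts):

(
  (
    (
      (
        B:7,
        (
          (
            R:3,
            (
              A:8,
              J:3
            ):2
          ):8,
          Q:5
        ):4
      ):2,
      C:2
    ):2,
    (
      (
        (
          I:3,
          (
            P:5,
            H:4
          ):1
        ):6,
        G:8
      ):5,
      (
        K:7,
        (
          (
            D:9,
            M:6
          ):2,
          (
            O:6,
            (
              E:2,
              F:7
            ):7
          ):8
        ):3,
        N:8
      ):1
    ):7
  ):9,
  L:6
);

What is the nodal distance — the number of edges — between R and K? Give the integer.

8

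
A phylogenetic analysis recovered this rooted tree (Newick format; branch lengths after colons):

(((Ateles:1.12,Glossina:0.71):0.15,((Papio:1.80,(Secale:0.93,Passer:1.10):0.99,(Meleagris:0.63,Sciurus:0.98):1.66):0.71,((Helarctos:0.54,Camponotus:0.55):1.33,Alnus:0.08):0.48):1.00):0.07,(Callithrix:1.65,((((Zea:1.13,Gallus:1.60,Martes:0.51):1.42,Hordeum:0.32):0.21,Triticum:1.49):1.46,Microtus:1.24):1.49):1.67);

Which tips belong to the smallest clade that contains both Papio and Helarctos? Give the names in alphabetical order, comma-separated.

Tracing Papio: it sits inside (Papio,(Secale,Passer),(Meleagris,Sciurus)).
Tracing Helarctos: it sits inside (Helarctos,Camponotus).
The smallest clade enclosing both is ((Papio,(Secale,Passer),(Meleagris,Sciurus)),((Helarctos,Camponotus),Alnus)); the answer is its 8 terminal taxa in alphabetical order.

Alnus, Camponotus, Helarctos, Meleagris, Papio, Passer, Sciurus, Secale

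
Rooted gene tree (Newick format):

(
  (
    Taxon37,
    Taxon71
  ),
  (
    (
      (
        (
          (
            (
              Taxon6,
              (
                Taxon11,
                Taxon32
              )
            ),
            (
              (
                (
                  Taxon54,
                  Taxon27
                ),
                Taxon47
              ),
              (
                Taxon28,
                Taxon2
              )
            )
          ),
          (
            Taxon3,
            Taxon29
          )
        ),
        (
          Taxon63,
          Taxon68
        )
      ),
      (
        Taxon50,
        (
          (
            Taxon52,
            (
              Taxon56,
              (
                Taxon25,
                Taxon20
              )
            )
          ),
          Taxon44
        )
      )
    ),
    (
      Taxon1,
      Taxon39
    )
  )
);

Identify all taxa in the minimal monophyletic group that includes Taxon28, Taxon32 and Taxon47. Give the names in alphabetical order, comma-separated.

Taxon11, Taxon2, Taxon27, Taxon28, Taxon32, Taxon47, Taxon54, Taxon6

Tracing Taxon28: it sits inside (Taxon28,Taxon2).
Tracing Taxon32: it sits inside (Taxon11,Taxon32).
Tracing Taxon47: it sits inside ((Taxon54,Taxon27),Taxon47).
The smallest clade enclosing all 3 is ((Taxon6,(Taxon11,Taxon32)),(((Taxon54,Taxon27),Taxon47),(Taxon28,Taxon2))); the answer is its 8 terminal taxa in alphabetical order.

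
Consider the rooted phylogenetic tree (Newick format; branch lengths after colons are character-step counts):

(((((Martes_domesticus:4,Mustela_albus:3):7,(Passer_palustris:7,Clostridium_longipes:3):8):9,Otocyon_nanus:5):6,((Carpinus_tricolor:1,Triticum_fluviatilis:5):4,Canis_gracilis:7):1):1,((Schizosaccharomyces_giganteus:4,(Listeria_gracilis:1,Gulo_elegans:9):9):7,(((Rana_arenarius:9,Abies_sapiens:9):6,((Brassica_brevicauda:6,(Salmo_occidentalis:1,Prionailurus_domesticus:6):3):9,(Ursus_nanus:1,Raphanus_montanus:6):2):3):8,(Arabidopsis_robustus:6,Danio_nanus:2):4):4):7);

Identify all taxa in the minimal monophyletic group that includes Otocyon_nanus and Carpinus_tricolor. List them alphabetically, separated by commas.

Canis_gracilis, Carpinus_tricolor, Clostridium_longipes, Martes_domesticus, Mustela_albus, Otocyon_nanus, Passer_palustris, Triticum_fluviatilis

Tracing Otocyon_nanus: it sits inside (((Martes_domesticus,Mustela_albus),(Passer_palustris,Clostridium_longipes)),Otocyon_nanus).
Tracing Carpinus_tricolor: it sits inside (Carpinus_tricolor,Triticum_fluviatilis).
The smallest clade enclosing both is ((((Martes_domesticus,Mustela_albus),(Passer_palustris,Clostridium_longipes)),Otocyon_nanus),((Carpinus_tricolor,Triticum_fluviatilis),Canis_gracilis)); the answer is its 8 terminal taxa in alphabetical order.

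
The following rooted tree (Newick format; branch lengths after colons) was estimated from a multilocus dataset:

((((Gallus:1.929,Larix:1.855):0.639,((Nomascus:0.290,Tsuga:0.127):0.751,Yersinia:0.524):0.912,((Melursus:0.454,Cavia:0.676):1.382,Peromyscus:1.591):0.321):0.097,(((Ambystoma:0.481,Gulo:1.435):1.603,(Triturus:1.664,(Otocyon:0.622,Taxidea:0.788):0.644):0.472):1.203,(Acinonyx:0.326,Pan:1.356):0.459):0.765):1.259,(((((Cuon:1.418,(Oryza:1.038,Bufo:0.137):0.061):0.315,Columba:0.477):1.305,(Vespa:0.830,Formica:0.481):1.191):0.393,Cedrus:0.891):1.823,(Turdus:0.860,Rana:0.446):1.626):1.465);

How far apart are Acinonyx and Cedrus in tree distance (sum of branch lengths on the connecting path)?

The path runs Acinonyx → … → MRCA → … → Cedrus; the MRCA is the root of the tree.
Branch lengths along that path: 0.326 + 0.459 + 0.765 + 1.259 + 1.465 + 1.823 + 0.891 = 6.988.

6.988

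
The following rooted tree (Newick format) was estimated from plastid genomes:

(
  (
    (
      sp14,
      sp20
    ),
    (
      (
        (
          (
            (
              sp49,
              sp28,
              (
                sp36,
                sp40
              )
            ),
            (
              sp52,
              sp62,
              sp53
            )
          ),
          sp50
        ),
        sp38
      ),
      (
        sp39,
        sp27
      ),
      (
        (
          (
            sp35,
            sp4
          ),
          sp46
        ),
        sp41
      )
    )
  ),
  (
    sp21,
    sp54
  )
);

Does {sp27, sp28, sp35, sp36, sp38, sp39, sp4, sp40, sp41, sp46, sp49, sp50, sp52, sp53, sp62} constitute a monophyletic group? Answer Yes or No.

Yes

The most recent common ancestor of these taxa subtends (((((sp49,sp28,(sp36,sp40)),(sp52,sp62,sp53)),sp50),sp38),(sp39,sp27),(((sp35,sp4),sp46),sp41)).
That clade has exactly 15 tips — every listed taxon and nothing else — so the group is monophyletic.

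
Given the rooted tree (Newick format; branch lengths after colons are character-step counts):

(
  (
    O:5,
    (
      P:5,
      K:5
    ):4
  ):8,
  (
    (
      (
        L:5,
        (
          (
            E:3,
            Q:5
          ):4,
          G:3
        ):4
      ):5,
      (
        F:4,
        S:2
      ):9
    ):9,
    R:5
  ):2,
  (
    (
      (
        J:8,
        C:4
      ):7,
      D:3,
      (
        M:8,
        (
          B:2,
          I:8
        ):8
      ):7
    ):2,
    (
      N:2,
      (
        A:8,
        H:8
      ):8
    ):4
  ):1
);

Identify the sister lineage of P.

K

P attaches to the tree at the node subtending (P,K).
The other lineage descending from that same node — the sister group — is the single tip K.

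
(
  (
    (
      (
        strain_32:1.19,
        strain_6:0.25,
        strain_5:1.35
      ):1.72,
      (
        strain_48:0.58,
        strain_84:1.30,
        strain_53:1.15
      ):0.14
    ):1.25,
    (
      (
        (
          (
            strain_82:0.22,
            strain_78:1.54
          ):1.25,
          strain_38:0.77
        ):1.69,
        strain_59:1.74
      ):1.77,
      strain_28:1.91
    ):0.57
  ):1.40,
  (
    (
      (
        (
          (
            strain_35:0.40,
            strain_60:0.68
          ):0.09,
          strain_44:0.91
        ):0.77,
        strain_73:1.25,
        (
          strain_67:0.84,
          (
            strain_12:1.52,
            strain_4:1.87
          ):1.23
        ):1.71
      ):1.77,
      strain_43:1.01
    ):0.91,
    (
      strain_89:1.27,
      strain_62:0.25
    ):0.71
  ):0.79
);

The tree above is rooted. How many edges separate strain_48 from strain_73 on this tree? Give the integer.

The MRCA of strain_48 and strain_73 is the root of the tree.
From strain_48 up to that node: 4 branches. From strain_73 up to the same node: 4 branches. Total: 4 + 4 = 8.

8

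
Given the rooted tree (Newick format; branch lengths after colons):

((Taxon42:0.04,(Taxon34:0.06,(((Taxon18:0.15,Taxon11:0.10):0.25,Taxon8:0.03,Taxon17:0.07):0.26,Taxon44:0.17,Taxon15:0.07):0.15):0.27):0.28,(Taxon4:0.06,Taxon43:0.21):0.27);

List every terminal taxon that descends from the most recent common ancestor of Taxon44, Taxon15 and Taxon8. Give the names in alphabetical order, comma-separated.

Taxon11, Taxon15, Taxon17, Taxon18, Taxon44, Taxon8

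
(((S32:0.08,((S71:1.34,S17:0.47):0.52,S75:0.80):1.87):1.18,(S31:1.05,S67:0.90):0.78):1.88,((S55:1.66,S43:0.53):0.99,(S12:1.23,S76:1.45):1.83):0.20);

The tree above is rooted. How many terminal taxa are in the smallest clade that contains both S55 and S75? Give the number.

10

The MRCA of S55 and S75 is the root, so the clade is the entire tree.
That clade contains 10 terminal taxa: S12, S17, S31, S32, S43, S55, S67, S71, S75, S76.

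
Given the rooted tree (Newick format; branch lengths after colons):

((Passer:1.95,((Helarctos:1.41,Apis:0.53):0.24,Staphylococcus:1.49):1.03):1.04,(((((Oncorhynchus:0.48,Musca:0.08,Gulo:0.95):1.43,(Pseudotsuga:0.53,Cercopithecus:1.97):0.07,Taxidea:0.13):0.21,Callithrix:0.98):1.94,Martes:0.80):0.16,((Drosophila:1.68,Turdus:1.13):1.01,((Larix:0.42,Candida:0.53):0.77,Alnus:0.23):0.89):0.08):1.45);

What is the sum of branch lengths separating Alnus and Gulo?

The path runs Alnus → … → MRCA → … → Gulo; the MRCA is the node subtending (((((Oncorhynchus,Musca,Gulo),(Pseudotsuga,Cercopithecus),Taxidea),Callithrix),Martes),((Drosophila,Turdus),((Larix,Candida),Alnus))).
Branch lengths along that path: 0.23 + 0.89 + 0.08 + 0.16 + 1.94 + 0.21 + 1.43 + 0.95 = 5.89.

5.89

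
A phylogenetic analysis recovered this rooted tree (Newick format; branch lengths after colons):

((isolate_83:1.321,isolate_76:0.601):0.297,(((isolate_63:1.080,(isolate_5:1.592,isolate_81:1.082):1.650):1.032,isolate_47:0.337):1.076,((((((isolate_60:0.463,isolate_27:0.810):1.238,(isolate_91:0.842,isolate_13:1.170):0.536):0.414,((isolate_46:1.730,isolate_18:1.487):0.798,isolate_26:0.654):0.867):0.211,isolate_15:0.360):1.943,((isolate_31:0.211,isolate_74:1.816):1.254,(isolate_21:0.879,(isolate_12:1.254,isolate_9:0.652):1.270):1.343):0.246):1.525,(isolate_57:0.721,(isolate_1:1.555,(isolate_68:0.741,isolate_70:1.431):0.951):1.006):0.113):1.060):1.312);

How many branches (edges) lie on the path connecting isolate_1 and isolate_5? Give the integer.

8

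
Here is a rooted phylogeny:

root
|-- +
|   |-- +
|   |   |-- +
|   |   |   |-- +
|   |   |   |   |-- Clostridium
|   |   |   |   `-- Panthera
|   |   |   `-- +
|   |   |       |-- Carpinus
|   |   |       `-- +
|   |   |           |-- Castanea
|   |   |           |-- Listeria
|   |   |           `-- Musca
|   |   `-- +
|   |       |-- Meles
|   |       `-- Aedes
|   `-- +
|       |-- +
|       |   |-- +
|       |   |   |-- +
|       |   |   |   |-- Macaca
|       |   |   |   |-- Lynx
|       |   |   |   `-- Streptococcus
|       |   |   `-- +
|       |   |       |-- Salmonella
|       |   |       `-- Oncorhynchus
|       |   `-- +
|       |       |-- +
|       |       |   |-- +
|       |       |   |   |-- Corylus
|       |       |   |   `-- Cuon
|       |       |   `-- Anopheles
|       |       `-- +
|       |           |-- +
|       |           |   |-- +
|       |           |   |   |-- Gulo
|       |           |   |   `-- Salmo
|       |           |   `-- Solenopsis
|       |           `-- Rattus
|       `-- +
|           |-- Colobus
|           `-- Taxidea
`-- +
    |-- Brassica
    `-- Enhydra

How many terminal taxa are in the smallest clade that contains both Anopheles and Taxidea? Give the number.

14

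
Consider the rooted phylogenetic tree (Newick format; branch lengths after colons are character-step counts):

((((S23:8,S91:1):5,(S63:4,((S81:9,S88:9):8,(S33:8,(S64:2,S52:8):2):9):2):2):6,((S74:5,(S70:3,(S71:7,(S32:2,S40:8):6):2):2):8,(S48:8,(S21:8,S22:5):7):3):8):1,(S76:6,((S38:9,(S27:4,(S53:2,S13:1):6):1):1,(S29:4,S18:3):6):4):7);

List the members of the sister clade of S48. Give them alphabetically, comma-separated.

S21, S22

S48 attaches to the tree at the node subtending (S48,(S21,S22)).
The other lineage descending from that same node — the sister group — is (S21,S22); its 2 tips in alphabetical order are the answer.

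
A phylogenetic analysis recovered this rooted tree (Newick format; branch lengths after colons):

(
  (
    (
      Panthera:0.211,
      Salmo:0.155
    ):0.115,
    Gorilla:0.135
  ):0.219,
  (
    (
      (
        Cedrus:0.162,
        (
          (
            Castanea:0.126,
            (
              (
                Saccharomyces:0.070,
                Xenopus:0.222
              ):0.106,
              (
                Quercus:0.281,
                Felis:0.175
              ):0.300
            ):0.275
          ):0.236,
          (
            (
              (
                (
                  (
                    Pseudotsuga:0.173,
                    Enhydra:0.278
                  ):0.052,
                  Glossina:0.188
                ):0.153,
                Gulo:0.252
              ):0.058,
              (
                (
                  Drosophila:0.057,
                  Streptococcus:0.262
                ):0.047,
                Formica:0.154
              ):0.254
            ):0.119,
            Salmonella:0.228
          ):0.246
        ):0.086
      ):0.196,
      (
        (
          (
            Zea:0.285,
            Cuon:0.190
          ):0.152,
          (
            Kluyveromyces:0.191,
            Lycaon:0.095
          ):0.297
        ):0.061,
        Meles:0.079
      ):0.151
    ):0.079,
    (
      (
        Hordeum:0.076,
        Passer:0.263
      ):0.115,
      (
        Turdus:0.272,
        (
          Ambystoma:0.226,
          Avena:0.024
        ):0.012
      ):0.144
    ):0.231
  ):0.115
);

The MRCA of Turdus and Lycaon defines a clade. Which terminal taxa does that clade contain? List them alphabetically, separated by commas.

Tracing Turdus: it sits inside (Turdus,(Ambystoma,Avena)).
Tracing Lycaon: it sits inside (Kluyveromyces,Lycaon).
The smallest clade enclosing both is (((Cedrus,((Castanea,((Saccharomyces,Xenopus),(Quercus,Felis))),(((((Pseudotsuga,Enhydra),Glossina),Gulo),((Drosophila,Streptococcus),Formica)),Salmonella))),(((Zea,Cuon),(Kluyveromyces,Lycaon)),Meles)),((Hordeum,Passer),(Turdus,(Ambystoma,Avena)))); the answer is its 24 terminal taxa in alphabetical order.

Ambystoma, Avena, Castanea, Cedrus, Cuon, Drosophila, Enhydra, Felis, Formica, Glossina, Gulo, Hordeum, Kluyveromyces, Lycaon, Meles, Passer, Pseudotsuga, Quercus, Saccharomyces, Salmonella, Streptococcus, Turdus, Xenopus, Zea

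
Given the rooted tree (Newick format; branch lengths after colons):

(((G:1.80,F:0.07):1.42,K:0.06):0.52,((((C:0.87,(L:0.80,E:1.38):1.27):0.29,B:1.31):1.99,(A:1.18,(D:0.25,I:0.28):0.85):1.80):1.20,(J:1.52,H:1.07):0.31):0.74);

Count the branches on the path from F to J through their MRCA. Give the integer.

The MRCA of F and J is the root of the tree.
From F up to that node: 3 branches. From J up to the same node: 3 branches. Total: 3 + 3 = 6.

6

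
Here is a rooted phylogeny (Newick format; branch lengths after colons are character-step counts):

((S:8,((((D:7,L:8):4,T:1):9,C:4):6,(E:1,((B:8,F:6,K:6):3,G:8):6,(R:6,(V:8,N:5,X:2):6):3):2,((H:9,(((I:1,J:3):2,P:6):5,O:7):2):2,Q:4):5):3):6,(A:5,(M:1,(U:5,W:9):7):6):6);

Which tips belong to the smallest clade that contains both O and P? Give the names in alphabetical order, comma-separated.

I, J, O, P

Tracing O: it sits inside (((I,J),P),O).
Tracing P: it sits inside ((I,J),P).
The smallest clade enclosing both is (((I,J),P),O); the answer is its 4 terminal taxa in alphabetical order.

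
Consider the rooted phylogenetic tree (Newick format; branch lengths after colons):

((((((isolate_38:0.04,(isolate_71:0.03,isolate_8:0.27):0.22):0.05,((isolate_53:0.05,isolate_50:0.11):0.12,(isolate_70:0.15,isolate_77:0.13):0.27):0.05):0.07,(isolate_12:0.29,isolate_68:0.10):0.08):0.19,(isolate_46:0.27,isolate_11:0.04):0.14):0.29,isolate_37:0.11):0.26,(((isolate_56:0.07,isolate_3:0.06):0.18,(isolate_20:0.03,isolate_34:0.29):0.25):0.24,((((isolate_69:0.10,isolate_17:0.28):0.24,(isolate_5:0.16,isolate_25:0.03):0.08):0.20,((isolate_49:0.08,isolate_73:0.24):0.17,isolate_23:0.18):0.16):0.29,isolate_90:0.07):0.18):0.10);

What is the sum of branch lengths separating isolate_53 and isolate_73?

The path runs isolate_53 → … → MRCA → … → isolate_73; the MRCA is the root of the tree.
Branch lengths along that path: 0.05 + 0.12 + 0.05 + 0.07 + 0.19 + 0.29 + 0.26 + 0.10 + 0.18 + 0.29 + 0.16 + 0.17 + 0.24 = 2.17.

2.17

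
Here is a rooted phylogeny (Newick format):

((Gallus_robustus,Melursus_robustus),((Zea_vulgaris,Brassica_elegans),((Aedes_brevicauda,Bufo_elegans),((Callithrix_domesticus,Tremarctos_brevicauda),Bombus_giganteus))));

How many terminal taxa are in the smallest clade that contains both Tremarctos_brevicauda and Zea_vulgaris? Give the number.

The MRCA of Tremarctos_brevicauda and Zea_vulgaris is the node subtending ((Zea_vulgaris,Brassica_elegans),((Aedes_brevicauda,Bufo_elegans),((Callithrix_domesticus,Tremarctos_brevicauda),Bombus_giganteus))).
That clade contains 7 terminal taxa: Aedes_brevicauda, Bombus_giganteus, Brassica_elegans, Bufo_elegans, Callithrix_domesticus, Tremarctos_brevicauda, Zea_vulgaris.

7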